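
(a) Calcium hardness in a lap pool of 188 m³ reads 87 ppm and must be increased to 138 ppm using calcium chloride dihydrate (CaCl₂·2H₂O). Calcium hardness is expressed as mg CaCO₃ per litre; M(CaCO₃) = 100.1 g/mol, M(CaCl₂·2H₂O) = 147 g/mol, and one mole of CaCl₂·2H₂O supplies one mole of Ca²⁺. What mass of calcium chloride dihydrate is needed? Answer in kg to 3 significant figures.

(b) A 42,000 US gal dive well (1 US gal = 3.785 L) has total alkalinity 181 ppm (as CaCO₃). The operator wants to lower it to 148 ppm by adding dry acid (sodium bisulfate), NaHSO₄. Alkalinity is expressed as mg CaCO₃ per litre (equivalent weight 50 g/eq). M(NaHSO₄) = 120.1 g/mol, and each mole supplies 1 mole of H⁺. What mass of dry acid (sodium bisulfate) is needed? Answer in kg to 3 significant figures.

(a) 14.1 kg; (b) 12.6 kg

(a) Volume: 188 m³ = 188,000 L.
(a) Hardness to add: (138 − 87) = 51 mg/L as CaCO₃ × 188,000 L = 9588 g as CaCO₃.
(a) Moles of Ca²⁺ (1 mol Ca²⁺ ≡ 1 mol CaCO₃): 9588 / 100.1 g/mol = 95.78 mol.
(a) Mass of CaCl₂·2H₂O: 95.78 × 147 = 14,080 g.

(b) Volume: 42,000 US gal × 3.785 L/gal = 158,970 L.
(b) Alkalinity to neutralize: (181 − 148) = 33 mg/L as CaCO₃ × 158,970 L = 5246 g as CaCO₃.
(b) Equivalents of H⁺ required: 5246 ÷ 50 g/eq = 104.9 eq = 104.9 mol NaHSO₄.
(b) Mass of NaHSO₄: 104.9 × 120.1 = 12,600 g.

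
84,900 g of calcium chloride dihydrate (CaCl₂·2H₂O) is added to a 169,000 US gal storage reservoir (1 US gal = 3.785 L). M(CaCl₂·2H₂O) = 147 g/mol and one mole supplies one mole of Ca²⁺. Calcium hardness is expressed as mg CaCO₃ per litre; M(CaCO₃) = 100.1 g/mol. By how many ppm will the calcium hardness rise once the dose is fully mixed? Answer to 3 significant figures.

Volume: 169,000 US gal × 3.785 L/gal = 639,665 L.
Moles of Ca²⁺: 84,900 g ÷ 147 g/mol = 577.6 mol.
As CaCO₃: 577.6 mol × 100.1 g/mol = 57,810 g.
Rise: 57,810 g / 639,665 L × 1000 = 90.38 mg/L.

90.4 ppm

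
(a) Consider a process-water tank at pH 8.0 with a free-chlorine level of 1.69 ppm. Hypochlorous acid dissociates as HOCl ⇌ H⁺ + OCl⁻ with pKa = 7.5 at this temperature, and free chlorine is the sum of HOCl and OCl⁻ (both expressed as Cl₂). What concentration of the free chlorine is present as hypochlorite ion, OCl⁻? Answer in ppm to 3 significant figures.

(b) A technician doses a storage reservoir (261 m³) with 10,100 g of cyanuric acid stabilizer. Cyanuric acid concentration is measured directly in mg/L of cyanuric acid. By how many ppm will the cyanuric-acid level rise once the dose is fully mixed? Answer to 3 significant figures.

(a) [OCl⁻]/[HOCl] = 10^(pH − pKa) = 10^(8.0 − 7.5) = 10^0.50 = 3.162.
(a) Fraction as HOCl = 1 / (1 + 3.162) = 0.2403.
(a) OCl⁻ = (1 − 0.2403) × 1.69 ppm = 1.284 ppm.

(b) Volume: 261 m³ = 261,000 L.
(b) Rise: 10,100 g / 261,000 L × 1000 = 38.7 mg/L.

(a) 1.28 ppm; (b) 38.7 ppm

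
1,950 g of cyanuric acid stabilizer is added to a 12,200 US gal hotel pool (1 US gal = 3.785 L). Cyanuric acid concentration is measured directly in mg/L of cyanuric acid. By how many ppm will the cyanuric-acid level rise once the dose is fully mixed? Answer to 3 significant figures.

42.2 ppm

Volume: 12,200 US gal × 3.785 L/gal = 46,177 L.
Rise: 1,950 g / 46,177 L × 1000 = 42.23 mg/L.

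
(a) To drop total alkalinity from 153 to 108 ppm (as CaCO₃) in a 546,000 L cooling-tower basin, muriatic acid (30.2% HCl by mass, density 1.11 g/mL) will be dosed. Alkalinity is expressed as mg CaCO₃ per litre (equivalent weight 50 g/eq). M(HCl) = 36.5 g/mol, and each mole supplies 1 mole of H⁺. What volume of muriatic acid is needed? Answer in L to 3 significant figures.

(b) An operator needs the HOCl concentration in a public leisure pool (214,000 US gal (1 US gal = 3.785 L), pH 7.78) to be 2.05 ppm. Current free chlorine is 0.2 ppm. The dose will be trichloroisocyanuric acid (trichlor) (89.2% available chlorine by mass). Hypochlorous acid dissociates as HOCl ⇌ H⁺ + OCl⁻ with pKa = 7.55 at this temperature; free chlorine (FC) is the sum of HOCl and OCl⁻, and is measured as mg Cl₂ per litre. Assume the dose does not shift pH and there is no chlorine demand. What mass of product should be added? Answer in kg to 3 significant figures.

(a) 53.5 L; (b) 4.84 kg

(a) Alkalinity to neutralize: (153 − 108) = 45 mg/L as CaCO₃ × 546,000 L = 24,570 g as CaCO₃.
(a) Equivalents of H⁺ required: 24,570 ÷ 50 g/eq = 491.4 eq = 491.4 mol HCl.
(a) Mass of HCl: 491.4 × 36.5 = 17,940 g.
(a) Mass of 30.2% solution: 17,940 / 0.302 = 59,390 g.
(a) Volume: 59,390 g ÷ 1.11 g/mL = 53,510 mL.

(b) Volume: 214,000 US gal × 3.785 L/gal = 809,990 L.
(b) [OCl⁻]/[HOCl] = 10^(pH − pKa) = 10^(7.78 − 7.55) = 1.698; fraction as HOCl = 1/(1 + 1.698) = 0.3706.
(b) Free chlorine required for 2.05 ppm HOCl: 2.05 / 0.3706 = 5.531 ppm.
(b) FC to add: 5.531 − 0.2 = 5.331 mg/L as Cl₂.
(b) Cl₂ equivalent: 5.331 mg/L × 809,990 L = 4318 g.
(b) Product at 89.2% available Cl: 4318 / 0.892 = 4841 g.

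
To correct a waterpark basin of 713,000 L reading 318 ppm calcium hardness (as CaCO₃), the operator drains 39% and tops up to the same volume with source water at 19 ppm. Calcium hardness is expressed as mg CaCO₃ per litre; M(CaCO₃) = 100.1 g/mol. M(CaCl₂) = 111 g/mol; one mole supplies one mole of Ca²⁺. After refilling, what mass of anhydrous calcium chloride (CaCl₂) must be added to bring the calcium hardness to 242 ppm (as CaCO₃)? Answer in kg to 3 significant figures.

After draining 39% and refilling: 318 × 0.61 + 19 × 0.39 = 201.39 ppm.
Deficit to target: 242 − 201.39 = 40.61 mg/L.
As CaCO₃: 40.61 mg/L × 713,000 L = 28,950 g; ÷ 100.1 = 289.3 mol Ca²⁺.
Mass: 289.3 × 111 = 32,110 g.

32.1 kg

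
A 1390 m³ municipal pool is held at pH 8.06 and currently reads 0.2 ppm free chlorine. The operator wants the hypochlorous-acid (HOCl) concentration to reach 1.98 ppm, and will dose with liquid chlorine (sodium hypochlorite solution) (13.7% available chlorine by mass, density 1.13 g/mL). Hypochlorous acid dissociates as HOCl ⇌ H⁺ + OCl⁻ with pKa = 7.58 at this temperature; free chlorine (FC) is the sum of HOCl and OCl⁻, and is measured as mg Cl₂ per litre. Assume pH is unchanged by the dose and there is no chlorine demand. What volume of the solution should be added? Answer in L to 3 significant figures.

Volume: 1390 m³ = 1,390,000 L.
[OCl⁻]/[HOCl] = 10^(pH − pKa) = 10^(8.06 − 7.58) = 3.02; fraction as HOCl = 1/(1 + 3.02) = 0.2488.
Free chlorine required for 1.98 ppm HOCl: 1.98 / 0.2488 = 7.96 ppm.
FC to add: 7.96 − 0.2 = 7.76 mg/L as Cl₂.
Cl₂ equivalent: 7.76 mg/L × 1,390,000 L = 10,790 g.
Product at 13.7% available Cl: 10,790 / 0.137 = 78,730 g.
Volume: 78,730 g ÷ 1.13 g/mL = 69,670 mL.

69.7 L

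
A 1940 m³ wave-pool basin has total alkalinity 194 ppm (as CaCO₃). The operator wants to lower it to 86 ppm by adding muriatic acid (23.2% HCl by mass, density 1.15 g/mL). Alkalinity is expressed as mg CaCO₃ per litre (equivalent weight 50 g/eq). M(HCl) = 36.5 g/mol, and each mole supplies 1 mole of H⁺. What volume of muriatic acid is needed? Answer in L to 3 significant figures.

Volume: 1940 m³ = 1,940,000 L.
Alkalinity to neutralize: (194 − 86) = 108 mg/L as CaCO₃ × 1,940,000 L = 209,500 g as CaCO₃.
Equivalents of H⁺ required: 209,500 ÷ 50 g/eq = 4190 eq = 4190 mol HCl.
Mass of HCl: 4190 × 36.5 = 152,900 g.
Mass of 23.2% solution: 152,900 / 0.232 = 659,300 g.
Volume: 659,300 g ÷ 1.15 g/mL = 573,300 mL.

573 L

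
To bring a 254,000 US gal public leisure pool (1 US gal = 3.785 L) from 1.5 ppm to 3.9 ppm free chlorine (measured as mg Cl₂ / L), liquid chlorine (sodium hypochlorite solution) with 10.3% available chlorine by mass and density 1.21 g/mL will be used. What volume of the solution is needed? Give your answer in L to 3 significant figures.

Volume: 254,000 US gal × 3.785 L/gal = 961,390 L.
Chlorine deficit: 3.9 − 1.5 = 2.4 ppm = 2.4 mg/L as Cl₂.
Cl₂ equivalent needed: 2.4 mg/L × 961,390 L = 2,307,000 mg = 2307 g.
Product at 10.3% available chlorine: 2307 / 0.103 = 22,400 g.
Volume at density 1.21 g/mL: 22,400 g ÷ 1.21 g/mL = 18,510 mL.

18.5 L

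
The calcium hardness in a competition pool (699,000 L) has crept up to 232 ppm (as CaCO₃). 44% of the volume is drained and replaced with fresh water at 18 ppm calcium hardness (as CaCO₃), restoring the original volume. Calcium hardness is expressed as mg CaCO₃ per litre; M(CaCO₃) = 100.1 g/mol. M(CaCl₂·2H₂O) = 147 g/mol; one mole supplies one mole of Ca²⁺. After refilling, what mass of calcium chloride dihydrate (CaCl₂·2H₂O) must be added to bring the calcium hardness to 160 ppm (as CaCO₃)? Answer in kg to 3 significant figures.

22.7 kg

After draining 44% and refilling: 232 × 0.56 + 18 × 0.44 = 137.84 ppm.
Deficit to target: 160 − 137.84 = 22.16 mg/L.
As CaCO₃: 22.16 mg/L × 699,000 L = 15,490 g; ÷ 100.1 = 154.7 mol Ca²⁺.
Mass: 154.7 × 147 = 22,750 g.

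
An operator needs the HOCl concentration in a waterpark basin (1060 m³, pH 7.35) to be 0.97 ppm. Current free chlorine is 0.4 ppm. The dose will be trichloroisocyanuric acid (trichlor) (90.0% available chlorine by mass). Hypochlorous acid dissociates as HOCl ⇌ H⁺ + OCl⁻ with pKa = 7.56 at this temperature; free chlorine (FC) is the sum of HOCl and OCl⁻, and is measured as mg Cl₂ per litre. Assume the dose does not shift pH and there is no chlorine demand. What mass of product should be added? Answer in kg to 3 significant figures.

1.38 kg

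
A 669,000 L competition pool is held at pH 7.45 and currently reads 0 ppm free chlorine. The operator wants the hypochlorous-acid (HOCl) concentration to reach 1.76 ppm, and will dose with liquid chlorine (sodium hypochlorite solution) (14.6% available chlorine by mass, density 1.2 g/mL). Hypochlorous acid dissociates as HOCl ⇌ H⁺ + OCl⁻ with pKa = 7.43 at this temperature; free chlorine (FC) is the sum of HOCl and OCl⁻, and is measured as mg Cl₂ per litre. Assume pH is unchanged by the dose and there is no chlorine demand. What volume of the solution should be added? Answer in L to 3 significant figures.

[OCl⁻]/[HOCl] = 10^(pH − pKa) = 10^(7.45 − 7.43) = 1.047; fraction as HOCl = 1/(1 + 1.047) = 0.4885.
Free chlorine required for 1.76 ppm HOCl: 1.76 / 0.4885 = 3.603 ppm.
FC to add: 3.603 − 0 = 3.603 mg/L as Cl₂.
Cl₂ equivalent: 3.603 mg/L × 669,000 L = 2410 g.
Product at 14.6% available Cl: 2410 / 0.146 = 16,510 g.
Volume: 16,510 g ÷ 1.2 g/mL = 13,760 mL.

13.8 L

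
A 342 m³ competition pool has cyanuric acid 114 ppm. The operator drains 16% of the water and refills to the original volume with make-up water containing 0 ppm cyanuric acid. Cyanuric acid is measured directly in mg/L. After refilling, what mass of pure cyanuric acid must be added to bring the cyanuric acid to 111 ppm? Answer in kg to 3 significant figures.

5.21 kg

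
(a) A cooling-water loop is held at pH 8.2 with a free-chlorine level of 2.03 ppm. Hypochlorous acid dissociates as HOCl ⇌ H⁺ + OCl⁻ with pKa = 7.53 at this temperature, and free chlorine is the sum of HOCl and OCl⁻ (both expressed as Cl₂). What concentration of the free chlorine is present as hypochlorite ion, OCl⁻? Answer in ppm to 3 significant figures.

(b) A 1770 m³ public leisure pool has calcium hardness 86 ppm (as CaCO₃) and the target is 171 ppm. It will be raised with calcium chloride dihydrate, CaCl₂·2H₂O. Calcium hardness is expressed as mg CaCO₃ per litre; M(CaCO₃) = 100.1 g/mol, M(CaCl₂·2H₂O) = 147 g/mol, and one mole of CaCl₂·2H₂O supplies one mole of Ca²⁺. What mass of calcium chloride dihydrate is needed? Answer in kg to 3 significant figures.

(a) 1.67 ppm; (b) 221 kg

(a) [OCl⁻]/[HOCl] = 10^(pH − pKa) = 10^(8.2 − 7.53) = 10^0.67 = 4.677.
(a) Fraction as HOCl = 1 / (1 + 4.677) = 0.1761.
(a) OCl⁻ = (1 − 0.1761) × 2.03 ppm = 1.672 ppm.

(b) Volume: 1770 m³ = 1,770,000 L.
(b) Hardness to add: (171 − 86) = 85 mg/L as CaCO₃ × 1,770,000 L = 150,400 g as CaCO₃.
(b) Moles of Ca²⁺ (1 mol Ca²⁺ ≡ 1 mol CaCO₃): 150,400 / 100.1 g/mol = 1503 mol.
(b) Mass of CaCl₂·2H₂O: 1503 × 147 = 220,900 g.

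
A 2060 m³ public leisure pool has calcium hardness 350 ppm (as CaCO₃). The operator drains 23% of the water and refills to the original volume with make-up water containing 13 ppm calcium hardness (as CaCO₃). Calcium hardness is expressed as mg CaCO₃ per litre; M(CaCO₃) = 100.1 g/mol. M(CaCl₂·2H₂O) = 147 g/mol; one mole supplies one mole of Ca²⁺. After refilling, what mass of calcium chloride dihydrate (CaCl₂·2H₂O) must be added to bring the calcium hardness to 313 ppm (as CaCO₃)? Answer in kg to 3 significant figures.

123 kg

Volume: 2060 m³ = 2,060,000 L.
After draining 23% and refilling: 350 × 0.77 + 13 × 0.23 = 272.49 ppm.
Deficit to target: 313 − 272.49 = 40.51 mg/L.
As CaCO₃: 40.51 mg/L × 2,060,000 L = 83,450 g; ÷ 100.1 = 833.7 mol Ca²⁺.
Mass: 833.7 × 147 = 122,500 g.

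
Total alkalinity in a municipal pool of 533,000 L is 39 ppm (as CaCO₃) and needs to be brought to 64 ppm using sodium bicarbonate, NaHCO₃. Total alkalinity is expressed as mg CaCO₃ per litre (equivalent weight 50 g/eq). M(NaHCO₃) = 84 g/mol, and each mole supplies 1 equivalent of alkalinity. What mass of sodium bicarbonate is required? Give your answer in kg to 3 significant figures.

Alkalinity to add: (64 − 39) = 25 mg/L as CaCO₃ × 533,000 L = 13,320 g as CaCO₃.
Equivalents: 13,320 g ÷ 50 g/eq = 266.5 eq.
NaHCO₃ supplies 1 eq per mole → 266.5 mol.
Mass: 266.5 mol × 84 g/mol = 22,390 g.

22.4 kg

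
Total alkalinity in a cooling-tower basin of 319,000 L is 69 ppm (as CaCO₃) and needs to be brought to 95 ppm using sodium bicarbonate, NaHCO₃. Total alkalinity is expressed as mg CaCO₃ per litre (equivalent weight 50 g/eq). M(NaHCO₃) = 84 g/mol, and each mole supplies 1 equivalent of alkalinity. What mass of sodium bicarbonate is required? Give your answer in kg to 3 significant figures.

13.9 kg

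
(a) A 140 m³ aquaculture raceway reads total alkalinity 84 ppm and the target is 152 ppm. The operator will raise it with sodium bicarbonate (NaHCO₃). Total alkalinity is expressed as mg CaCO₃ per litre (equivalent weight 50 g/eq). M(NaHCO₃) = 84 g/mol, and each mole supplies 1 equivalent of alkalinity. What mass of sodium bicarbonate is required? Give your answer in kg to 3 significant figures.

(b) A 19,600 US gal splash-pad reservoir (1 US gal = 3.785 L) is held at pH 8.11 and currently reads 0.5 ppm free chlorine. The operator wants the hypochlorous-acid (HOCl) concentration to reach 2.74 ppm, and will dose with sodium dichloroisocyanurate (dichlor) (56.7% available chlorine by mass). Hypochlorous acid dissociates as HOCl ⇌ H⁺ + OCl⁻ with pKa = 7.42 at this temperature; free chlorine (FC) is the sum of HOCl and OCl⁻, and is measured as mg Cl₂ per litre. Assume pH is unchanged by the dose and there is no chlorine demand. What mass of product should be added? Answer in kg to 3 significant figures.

(a) Volume: 140 m³ = 140,000 L.
(a) Alkalinity to add: (152 − 84) = 68 mg/L as CaCO₃ × 140,000 L = 9520 g as CaCO₃.
(a) Equivalents: 9520 g ÷ 50 g/eq = 190.4 eq.
(a) NaHCO₃ supplies 1 eq per mole → 190.4 mol.
(a) Mass: 190.4 mol × 84 g/mol = 15,990 g.

(b) Volume: 19,600 US gal × 3.785 L/gal = 74,186 L.
(b) [OCl⁻]/[HOCl] = 10^(pH − pKa) = 10^(8.11 − 7.42) = 4.898; fraction as HOCl = 1/(1 + 4.898) = 0.1696.
(b) Free chlorine required for 2.74 ppm HOCl: 2.74 / 0.1696 = 16.16 ppm.
(b) FC to add: 16.16 − 0.5 = 15.66 mg/L as Cl₂.
(b) Cl₂ equivalent: 15.66 mg/L × 74,186 L = 1162 g.
(b) Product at 56.7% available Cl: 1162 / 0.567 = 2049 g.

(a) 16.0 kg; (b) 2.05 kg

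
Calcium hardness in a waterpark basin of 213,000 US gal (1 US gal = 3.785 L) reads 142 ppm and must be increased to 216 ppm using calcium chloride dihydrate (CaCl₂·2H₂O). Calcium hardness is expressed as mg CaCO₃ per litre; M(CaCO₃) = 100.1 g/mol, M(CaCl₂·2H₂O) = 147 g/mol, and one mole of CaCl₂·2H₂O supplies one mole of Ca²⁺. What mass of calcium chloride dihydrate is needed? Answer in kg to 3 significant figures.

87.6 kg

Volume: 213,000 US gal × 3.785 L/gal = 806,205 L.
Hardness to add: (216 − 142) = 74 mg/L as CaCO₃ × 806,205 L = 59,660 g as CaCO₃.
Moles of Ca²⁺ (1 mol Ca²⁺ ≡ 1 mol CaCO₃): 59,660 / 100.1 g/mol = 596 mol.
Mass of CaCl₂·2H₂O: 596 × 147 = 87,610 g.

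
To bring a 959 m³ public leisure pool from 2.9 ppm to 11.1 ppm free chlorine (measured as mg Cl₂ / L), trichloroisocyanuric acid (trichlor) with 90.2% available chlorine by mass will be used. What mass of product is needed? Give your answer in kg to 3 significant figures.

Volume: 959 m³ = 959,000 L.
Chlorine deficit: 11.1 − 2.9 = 8.2 ppm = 8.2 mg/L as Cl₂.
Cl₂ equivalent needed: 8.2 mg/L × 959,000 L = 7,864,000 mg = 7864 g.
Product at 90.2% available chlorine: 7864 / 0.902 = 8718 g.

8.72 kg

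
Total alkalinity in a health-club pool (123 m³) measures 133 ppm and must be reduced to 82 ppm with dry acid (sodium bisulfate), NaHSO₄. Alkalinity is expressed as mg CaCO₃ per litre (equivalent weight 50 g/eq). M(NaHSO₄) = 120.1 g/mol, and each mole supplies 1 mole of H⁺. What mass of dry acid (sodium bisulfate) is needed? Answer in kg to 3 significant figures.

15.1 kg

Volume: 123 m³ = 123,000 L.
Alkalinity to neutralize: (133 − 82) = 51 mg/L as CaCO₃ × 123,000 L = 6273 g as CaCO₃.
Equivalents of H⁺ required: 6273 ÷ 50 g/eq = 125.5 eq = 125.5 mol NaHSO₄.
Mass of NaHSO₄: 125.5 × 120.1 = 15,070 g.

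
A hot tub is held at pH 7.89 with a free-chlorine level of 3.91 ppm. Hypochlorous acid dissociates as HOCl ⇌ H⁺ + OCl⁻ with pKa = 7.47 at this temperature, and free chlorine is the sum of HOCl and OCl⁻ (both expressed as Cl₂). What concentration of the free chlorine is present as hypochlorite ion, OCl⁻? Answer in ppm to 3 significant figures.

[OCl⁻]/[HOCl] = 10^(pH − pKa) = 10^(7.89 − 7.47) = 10^0.42 = 2.63.
Fraction as HOCl = 1 / (1 + 2.63) = 0.2755.
OCl⁻ = (1 − 0.2755) × 3.91 ppm = 2.833 ppm.

2.83 ppm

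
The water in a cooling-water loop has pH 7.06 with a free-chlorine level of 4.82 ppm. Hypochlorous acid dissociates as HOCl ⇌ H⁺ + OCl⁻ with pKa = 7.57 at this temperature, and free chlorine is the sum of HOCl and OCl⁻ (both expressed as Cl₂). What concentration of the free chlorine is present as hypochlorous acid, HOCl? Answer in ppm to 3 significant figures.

3.68 ppm

[OCl⁻]/[HOCl] = 10^(pH − pKa) = 10^(7.06 − 7.57) = 10^-0.51 = 0.309.
Fraction as HOCl = 1 / (1 + 0.309) = 0.7639.
HOCl = 0.7639 × 4.82 ppm = 3.682 ppm.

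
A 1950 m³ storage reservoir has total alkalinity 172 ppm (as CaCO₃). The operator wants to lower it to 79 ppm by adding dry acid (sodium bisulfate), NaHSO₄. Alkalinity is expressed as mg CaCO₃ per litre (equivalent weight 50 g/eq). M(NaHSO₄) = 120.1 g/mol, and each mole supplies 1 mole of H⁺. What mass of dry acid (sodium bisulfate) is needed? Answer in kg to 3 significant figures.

Volume: 1950 m³ = 1,950,000 L.
Alkalinity to neutralize: (172 − 79) = 93 mg/L as CaCO₃ × 1,950,000 L = 181,400 g as CaCO₃.
Equivalents of H⁺ required: 181,400 ÷ 50 g/eq = 3627 eq = 3627 mol NaHSO₄.
Mass of NaHSO₄: 3627 × 120.1 = 435,600 g.

436 kg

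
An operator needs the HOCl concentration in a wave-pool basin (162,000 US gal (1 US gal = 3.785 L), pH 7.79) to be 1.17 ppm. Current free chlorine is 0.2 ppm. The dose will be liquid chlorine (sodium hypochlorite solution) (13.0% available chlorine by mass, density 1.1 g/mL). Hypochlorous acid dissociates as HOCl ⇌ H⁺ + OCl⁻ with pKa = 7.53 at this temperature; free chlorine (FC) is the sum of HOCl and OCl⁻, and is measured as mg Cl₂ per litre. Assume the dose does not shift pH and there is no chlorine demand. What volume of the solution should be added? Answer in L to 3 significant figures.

13.3 L

Volume: 162,000 US gal × 3.785 L/gal = 613,170 L.
[OCl⁻]/[HOCl] = 10^(pH − pKa) = 10^(7.79 − 7.53) = 1.82; fraction as HOCl = 1/(1 + 1.82) = 0.3546.
Free chlorine required for 1.17 ppm HOCl: 1.17 / 0.3546 = 3.299 ppm.
FC to add: 3.299 − 0.2 = 3.099 mg/L as Cl₂.
Cl₂ equivalent: 3.099 mg/L × 613,170 L = 1900 g.
Product at 13.0% available Cl: 1900 / 0.13 = 14,620 g.
Volume: 14,620 g ÷ 1.1 g/mL = 13,290 mL.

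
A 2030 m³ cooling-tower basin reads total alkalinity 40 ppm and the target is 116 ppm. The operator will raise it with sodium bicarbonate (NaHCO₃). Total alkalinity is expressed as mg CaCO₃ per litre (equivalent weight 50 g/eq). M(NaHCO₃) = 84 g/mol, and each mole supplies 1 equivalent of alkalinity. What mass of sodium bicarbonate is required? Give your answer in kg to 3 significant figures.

259 kg

Volume: 2030 m³ = 2,030,000 L.
Alkalinity to add: (116 − 40) = 76 mg/L as CaCO₃ × 2,030,000 L = 154,300 g as CaCO₃.
Equivalents: 154,300 g ÷ 50 g/eq = 3086 eq.
NaHCO₃ supplies 1 eq per mole → 3086 mol.
Mass: 3086 mol × 84 g/mol = 259,200 g.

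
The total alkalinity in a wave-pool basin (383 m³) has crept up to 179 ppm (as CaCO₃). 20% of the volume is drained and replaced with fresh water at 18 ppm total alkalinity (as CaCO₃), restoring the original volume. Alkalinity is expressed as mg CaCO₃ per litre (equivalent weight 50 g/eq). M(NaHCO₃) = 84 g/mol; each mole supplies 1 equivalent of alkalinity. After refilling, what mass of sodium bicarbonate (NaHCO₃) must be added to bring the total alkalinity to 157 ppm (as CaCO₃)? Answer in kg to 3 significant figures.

6.56 kg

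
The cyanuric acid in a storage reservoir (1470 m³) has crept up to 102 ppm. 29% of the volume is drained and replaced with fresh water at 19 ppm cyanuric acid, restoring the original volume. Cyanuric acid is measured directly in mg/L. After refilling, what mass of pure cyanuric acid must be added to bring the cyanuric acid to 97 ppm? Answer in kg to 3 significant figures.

28.0 kg

Volume: 1470 m³ = 1,470,000 L.
After draining 29% and refilling: 102 × 0.71 + 19 × 0.29 = 77.93 ppm.
Deficit to target: 97 − 77.93 = 19.07 mg/L.
Mass: 19.07 mg/L × 1,470,000 L = 28,030 g cyanuric acid.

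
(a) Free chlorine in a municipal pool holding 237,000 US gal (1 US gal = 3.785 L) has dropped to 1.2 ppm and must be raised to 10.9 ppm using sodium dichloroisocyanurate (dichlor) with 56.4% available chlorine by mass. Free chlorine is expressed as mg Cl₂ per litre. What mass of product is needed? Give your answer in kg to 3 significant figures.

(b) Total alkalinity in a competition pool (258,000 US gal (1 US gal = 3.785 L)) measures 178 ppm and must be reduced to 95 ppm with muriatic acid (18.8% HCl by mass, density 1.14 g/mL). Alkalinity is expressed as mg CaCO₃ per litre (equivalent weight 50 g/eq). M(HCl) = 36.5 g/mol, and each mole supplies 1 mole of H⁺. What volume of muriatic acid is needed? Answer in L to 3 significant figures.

(a) Volume: 237,000 US gal × 3.785 L/gal = 897,045 L.
(a) Chlorine deficit: 10.9 − 1.2 = 9.7 ppm = 9.7 mg/L as Cl₂.
(a) Cl₂ equivalent needed: 9.7 mg/L × 897,045 L = 8,701,000 mg = 8701 g.
(a) Product at 56.4% available chlorine: 8701 / 0.564 = 15,430 g.

(b) Volume: 258,000 US gal × 3.785 L/gal = 976,530 L.
(b) Alkalinity to neutralize: (178 − 95) = 83 mg/L as CaCO₃ × 976,530 L = 81,050 g as CaCO₃.
(b) Equivalents of H⁺ required: 81,050 ÷ 50 g/eq = 1621 eq = 1621 mol HCl.
(b) Mass of HCl: 1621 × 36.5 = 59,170 g.
(b) Mass of 18.8% solution: 59,170 / 0.188 = 314,700 g.
(b) Volume: 314,700 g ÷ 1.14 g/mL = 276,100 mL.

(a) 15.4 kg; (b) 276 L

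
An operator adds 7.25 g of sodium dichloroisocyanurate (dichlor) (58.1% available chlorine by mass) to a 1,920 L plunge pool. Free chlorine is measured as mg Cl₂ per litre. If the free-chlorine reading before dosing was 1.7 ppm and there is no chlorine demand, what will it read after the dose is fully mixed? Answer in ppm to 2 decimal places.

Available chlorine delivered: 7.25 g × 0.581 = 4.212 g as Cl₂.
Concentration rise: 4.212 g / 1,920 L = 2.194 mg/L = 2.19 ppm.
Final FC: 1.7 + 2.19 = 3.89 ppm.

3.89 ppm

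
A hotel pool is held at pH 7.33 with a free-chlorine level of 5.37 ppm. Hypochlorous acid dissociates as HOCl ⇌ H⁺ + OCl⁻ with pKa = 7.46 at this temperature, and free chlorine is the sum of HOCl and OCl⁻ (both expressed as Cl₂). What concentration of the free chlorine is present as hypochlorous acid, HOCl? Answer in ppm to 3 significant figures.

[OCl⁻]/[HOCl] = 10^(pH − pKa) = 10^(7.33 − 7.46) = 10^-0.13 = 0.7413.
Fraction as HOCl = 1 / (1 + 0.7413) = 0.5743.
HOCl = 0.5743 × 5.37 ppm = 3.084 ppm.

3.08 ppm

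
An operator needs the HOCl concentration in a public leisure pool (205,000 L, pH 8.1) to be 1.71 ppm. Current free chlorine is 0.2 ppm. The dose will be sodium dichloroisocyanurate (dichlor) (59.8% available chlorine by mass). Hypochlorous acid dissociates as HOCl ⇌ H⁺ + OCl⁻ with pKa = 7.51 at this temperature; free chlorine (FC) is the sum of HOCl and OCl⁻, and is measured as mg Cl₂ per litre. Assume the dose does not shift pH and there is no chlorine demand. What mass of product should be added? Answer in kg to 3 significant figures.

2.80 kg

[OCl⁻]/[HOCl] = 10^(pH − pKa) = 10^(8.1 − 7.51) = 3.89; fraction as HOCl = 1/(1 + 3.89) = 0.2045.
Free chlorine required for 1.71 ppm HOCl: 1.71 / 0.2045 = 8.363 ppm.
FC to add: 8.363 − 0.2 = 8.163 mg/L as Cl₂.
Cl₂ equivalent: 8.163 mg/L × 205,000 L = 1673 g.
Product at 59.8% available Cl: 1673 / 0.598 = 2798 g.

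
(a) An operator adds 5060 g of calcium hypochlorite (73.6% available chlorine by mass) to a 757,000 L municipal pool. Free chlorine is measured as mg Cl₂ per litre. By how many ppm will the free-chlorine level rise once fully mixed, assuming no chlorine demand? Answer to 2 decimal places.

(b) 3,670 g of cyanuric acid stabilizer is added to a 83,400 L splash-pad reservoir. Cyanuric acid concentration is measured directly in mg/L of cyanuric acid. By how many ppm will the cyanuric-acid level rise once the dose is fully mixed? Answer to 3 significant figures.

(a) 4.92 ppm; (b) 44.0 ppm

(a) Available chlorine delivered: 5060 g × 0.736 = 3724 g as Cl₂.
(a) Concentration rise: 3724 g / 757,000 L = 4.92 mg/L = 4.92 ppm.

(b) Rise: 3,670 g / 83,400 L × 1000 = 44 mg/L.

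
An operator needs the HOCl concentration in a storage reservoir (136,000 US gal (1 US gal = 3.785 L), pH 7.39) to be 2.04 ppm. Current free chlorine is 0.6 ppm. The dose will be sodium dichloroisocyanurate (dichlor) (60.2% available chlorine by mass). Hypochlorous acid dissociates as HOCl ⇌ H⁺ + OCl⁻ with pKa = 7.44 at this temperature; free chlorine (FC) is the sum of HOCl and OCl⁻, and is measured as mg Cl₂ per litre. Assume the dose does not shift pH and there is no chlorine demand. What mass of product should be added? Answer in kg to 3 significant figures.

Volume: 136,000 US gal × 3.785 L/gal = 514,760 L.
[OCl⁻]/[HOCl] = 10^(pH − pKa) = 10^(7.39 − 7.44) = 0.8913; fraction as HOCl = 1/(1 + 0.8913) = 0.5288.
Free chlorine required for 2.04 ppm HOCl: 2.04 / 0.5288 = 3.858 ppm.
FC to add: 3.858 − 0.6 = 3.258 mg/L as Cl₂.
Cl₂ equivalent: 3.258 mg/L × 514,760 L = 1677 g.
Product at 60.2% available Cl: 1677 / 0.602 = 2786 g.

2.79 kg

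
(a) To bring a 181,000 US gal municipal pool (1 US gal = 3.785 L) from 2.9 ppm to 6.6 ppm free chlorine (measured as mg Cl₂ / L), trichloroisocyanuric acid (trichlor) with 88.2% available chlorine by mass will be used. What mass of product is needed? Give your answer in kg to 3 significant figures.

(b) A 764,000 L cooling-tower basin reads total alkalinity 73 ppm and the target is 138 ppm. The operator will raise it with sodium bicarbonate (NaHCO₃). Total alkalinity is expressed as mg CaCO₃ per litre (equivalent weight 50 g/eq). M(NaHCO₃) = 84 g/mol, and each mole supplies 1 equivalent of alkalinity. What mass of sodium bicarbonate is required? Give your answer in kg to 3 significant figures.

(a) 2.87 kg; (b) 83.4 kg

(a) Volume: 181,000 US gal × 3.785 L/gal = 685,085 L.
(a) Chlorine deficit: 6.6 − 2.9 = 3.7 ppm = 3.7 mg/L as Cl₂.
(a) Cl₂ equivalent needed: 3.7 mg/L × 685,085 L = 2,535,000 mg = 2535 g.
(a) Product at 88.2% available chlorine: 2535 / 0.882 = 2874 g.

(b) Alkalinity to add: (138 − 73) = 65 mg/L as CaCO₃ × 764,000 L = 49,660 g as CaCO₃.
(b) Equivalents: 49,660 g ÷ 50 g/eq = 993.2 eq.
(b) NaHCO₃ supplies 1 eq per mole → 993.2 mol.
(b) Mass: 993.2 mol × 84 g/mol = 83,430 g.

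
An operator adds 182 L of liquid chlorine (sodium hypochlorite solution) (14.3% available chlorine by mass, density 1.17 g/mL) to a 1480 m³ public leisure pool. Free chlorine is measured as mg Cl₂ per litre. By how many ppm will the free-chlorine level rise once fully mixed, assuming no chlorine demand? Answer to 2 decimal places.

Volume: 1480 m³ = 1,480,000 L.
Mass of solution: 182 L × 1000 mL/L × 1.17 g/mL = 212,900 g.
Available chlorine delivered: 212,900 g × 0.143 = 30,450 g as Cl₂.
Concentration rise: 30,450 g / 1,480,000 L = 20.57 mg/L = 20.57 ppm.

20.57 ppm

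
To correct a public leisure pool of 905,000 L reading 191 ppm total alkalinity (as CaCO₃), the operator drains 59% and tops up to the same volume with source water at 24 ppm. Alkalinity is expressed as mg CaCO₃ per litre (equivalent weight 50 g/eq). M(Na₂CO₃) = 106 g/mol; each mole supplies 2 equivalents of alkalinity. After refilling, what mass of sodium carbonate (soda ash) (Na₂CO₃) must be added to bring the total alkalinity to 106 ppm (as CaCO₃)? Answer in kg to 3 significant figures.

After draining 59% and refilling: 191 × 0.41 + 24 × 0.59 = 92.47 ppm.
Deficit to target: 106 − 92.47 = 13.53 mg/L.
As CaCO₃: 13.53 mg/L × 905,000 L = 12,240 g; ÷ 50 g/eq ÷ 2 = 122.4 mol Na₂CO₃.
Mass: 122.4 × 106 = 12,980 g.

13.0 kg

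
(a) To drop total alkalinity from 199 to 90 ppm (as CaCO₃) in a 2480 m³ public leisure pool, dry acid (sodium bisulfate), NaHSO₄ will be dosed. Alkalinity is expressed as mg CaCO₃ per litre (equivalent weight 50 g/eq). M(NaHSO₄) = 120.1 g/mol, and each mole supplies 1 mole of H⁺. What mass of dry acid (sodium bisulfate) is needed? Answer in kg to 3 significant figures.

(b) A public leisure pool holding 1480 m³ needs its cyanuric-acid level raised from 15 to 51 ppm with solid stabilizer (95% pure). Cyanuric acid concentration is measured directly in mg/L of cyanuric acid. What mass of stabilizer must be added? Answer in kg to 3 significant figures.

(a) 649 kg; (b) 56.1 kg

(a) Volume: 2480 m³ = 2,480,000 L.
(a) Alkalinity to neutralize: (199 − 90) = 109 mg/L as CaCO₃ × 2,480,000 L = 270,300 g as CaCO₃.
(a) Equivalents of H⁺ required: 270,300 ÷ 50 g/eq = 5406 eq = 5406 mol NaHSO₄.
(a) Mass of NaHSO₄: 5406 × 120.1 = 649,300 g.

(b) Volume: 1480 m³ = 1,480,000 L.
(b) CYA to add: (51 − 15) = 36 mg/L × 1,480,000 L = 53,280 g cyanuric acid.
(b) At 95% purity: 53,280 / 0.95 = 56,080 g product.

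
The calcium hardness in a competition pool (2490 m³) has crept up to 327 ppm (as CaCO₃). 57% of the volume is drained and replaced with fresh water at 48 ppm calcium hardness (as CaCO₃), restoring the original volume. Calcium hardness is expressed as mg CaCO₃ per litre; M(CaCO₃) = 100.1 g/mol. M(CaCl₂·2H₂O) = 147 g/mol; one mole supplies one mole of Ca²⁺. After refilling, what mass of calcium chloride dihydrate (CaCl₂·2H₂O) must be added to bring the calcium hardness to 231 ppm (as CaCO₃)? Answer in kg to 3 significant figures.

Volume: 2490 m³ = 2,490,000 L.
After draining 57% and refilling: 327 × 0.43 + 48 × 0.57 = 167.97 ppm.
Deficit to target: 231 − 167.97 = 63.03 mg/L.
As CaCO₃: 63.03 mg/L × 2,490,000 L = 156,900 g; ÷ 100.1 = 1568 mol Ca²⁺.
Mass: 1568 × 147 = 230,500 g.

230 kg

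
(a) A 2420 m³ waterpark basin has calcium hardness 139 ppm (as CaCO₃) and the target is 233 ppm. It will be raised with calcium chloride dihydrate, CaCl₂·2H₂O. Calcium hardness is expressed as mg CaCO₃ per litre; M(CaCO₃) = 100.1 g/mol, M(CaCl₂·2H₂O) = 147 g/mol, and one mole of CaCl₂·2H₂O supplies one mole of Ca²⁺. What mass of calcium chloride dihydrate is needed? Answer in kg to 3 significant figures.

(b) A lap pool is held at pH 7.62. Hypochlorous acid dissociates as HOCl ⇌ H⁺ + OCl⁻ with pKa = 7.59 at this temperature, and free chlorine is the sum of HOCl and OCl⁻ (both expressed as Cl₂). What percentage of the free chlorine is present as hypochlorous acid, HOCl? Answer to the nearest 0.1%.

(a) 334 kg; (b) 48.3%

(a) Volume: 2420 m³ = 2,420,000 L.
(a) Hardness to add: (233 − 139) = 94 mg/L as CaCO₃ × 2,420,000 L = 227,500 g as CaCO₃.
(a) Moles of Ca²⁺ (1 mol Ca²⁺ ≡ 1 mol CaCO₃): 227,500 / 100.1 g/mol = 2273 mol.
(a) Mass of CaCl₂·2H₂O: 2273 × 147 = 334,100 g.

(b) [OCl⁻]/[HOCl] = 10^(pH − pKa) = 10^(7.62 − 7.59) = 10^0.03 = 1.072.
(b) Fraction as HOCl = 1 / (1 + 1.072) = 0.4827.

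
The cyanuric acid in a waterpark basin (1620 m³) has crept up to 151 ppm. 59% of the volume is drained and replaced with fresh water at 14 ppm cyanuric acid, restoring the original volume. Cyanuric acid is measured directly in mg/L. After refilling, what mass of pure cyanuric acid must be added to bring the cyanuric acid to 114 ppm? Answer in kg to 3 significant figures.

Volume: 1620 m³ = 1,620,000 L.
After draining 59% and refilling: 151 × 0.41 + 14 × 0.59 = 70.17 ppm.
Deficit to target: 114 − 70.17 = 43.83 mg/L.
Mass: 43.83 mg/L × 1,620,000 L = 71,000 g cyanuric acid.

71.0 kg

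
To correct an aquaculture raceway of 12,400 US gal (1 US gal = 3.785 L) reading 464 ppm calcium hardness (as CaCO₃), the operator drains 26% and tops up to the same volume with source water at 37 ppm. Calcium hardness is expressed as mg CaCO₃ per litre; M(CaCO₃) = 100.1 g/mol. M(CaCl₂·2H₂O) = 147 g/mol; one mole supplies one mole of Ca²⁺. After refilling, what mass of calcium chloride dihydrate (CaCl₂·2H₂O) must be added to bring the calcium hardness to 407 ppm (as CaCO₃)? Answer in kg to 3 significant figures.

Volume: 12,400 US gal × 3.785 L/gal = 46,934 L.
After draining 26% and refilling: 464 × 0.74 + 37 × 0.26 = 352.98 ppm.
Deficit to target: 407 − 352.98 = 54.02 mg/L.
As CaCO₃: 54.02 mg/L × 46,934 L = 2535 g; ÷ 100.1 = 25.33 mol Ca²⁺.
Mass: 25.33 × 147 = 3723 g.

3.72 kg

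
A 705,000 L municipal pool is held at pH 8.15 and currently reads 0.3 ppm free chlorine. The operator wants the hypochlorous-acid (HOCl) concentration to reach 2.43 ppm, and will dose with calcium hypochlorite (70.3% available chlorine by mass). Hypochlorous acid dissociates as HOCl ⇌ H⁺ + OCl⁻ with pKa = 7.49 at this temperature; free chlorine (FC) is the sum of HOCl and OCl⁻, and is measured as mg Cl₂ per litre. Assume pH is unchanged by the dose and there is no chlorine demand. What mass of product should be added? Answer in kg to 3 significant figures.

13.3 kg

[OCl⁻]/[HOCl] = 10^(pH − pKa) = 10^(8.15 − 7.49) = 4.571; fraction as HOCl = 1/(1 + 4.571) = 0.1795.
Free chlorine required for 2.43 ppm HOCl: 2.43 / 0.1795 = 13.54 ppm.
FC to add: 13.54 − 0.3 = 13.24 mg/L as Cl₂.
Cl₂ equivalent: 13.24 mg/L × 705,000 L = 9332 g.
Product at 70.3% available Cl: 9332 / 0.703 = 13,270 g.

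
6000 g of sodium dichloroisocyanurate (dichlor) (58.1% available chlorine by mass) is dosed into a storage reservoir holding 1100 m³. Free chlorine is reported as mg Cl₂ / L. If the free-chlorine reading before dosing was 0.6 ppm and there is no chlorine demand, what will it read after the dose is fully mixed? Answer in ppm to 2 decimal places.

3.77 ppm

Volume: 1100 m³ = 1,100,000 L.
Available chlorine delivered: 6000 g × 0.581 = 3486 g as Cl₂.
Concentration rise: 3486 g / 1,100,000 L = 3.169 mg/L = 3.17 ppm.
Final FC: 0.6 + 3.17 = 3.77 ppm.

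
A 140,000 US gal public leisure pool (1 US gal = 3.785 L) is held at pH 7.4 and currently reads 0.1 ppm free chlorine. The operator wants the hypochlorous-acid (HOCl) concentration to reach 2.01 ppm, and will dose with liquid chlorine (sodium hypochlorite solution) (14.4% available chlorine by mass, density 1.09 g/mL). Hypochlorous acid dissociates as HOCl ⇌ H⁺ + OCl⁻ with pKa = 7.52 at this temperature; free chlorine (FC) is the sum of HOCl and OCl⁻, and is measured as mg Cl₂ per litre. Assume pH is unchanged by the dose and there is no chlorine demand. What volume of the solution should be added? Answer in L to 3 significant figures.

Volume: 140,000 US gal × 3.785 L/gal = 529,900 L.
[OCl⁻]/[HOCl] = 10^(pH − pKa) = 10^(7.4 − 7.52) = 0.7586; fraction as HOCl = 1/(1 + 0.7586) = 0.5686.
Free chlorine required for 2.01 ppm HOCl: 2.01 / 0.5686 = 3.535 ppm.
FC to add: 3.535 − 0.1 = 3.435 mg/L as Cl₂.
Cl₂ equivalent: 3.435 mg/L × 529,900 L = 1820 g.
Product at 14.4% available Cl: 1820 / 0.144 = 12,640 g.
Volume: 12,640 g ÷ 1.09 g/mL = 11,600 mL.

11.6 L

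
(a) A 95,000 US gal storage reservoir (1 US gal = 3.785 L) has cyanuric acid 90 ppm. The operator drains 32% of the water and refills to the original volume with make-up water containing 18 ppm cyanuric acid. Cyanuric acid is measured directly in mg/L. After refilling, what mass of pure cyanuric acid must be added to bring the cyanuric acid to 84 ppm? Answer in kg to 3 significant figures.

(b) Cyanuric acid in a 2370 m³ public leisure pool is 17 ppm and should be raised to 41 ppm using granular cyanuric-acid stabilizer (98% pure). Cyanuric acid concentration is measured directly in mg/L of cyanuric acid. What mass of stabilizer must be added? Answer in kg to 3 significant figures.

(a) 6.13 kg; (b) 58.0 kg

(a) Volume: 95,000 US gal × 3.785 L/gal = 359,575 L.
(a) After draining 32% and refilling: 90 × 0.68 + 18 × 0.32 = 66.96 ppm.
(a) Deficit to target: 84 − 66.96 = 17.04 mg/L.
(a) Mass: 17.04 mg/L × 359,575 L = 6127 g cyanuric acid.

(b) Volume: 2370 m³ = 2,370,000 L.
(b) CYA to add: (41 − 17) = 24 mg/L × 2,370,000 L = 56,880 g cyanuric acid.
(b) At 98% purity: 56,880 / 0.98 = 58,040 g product.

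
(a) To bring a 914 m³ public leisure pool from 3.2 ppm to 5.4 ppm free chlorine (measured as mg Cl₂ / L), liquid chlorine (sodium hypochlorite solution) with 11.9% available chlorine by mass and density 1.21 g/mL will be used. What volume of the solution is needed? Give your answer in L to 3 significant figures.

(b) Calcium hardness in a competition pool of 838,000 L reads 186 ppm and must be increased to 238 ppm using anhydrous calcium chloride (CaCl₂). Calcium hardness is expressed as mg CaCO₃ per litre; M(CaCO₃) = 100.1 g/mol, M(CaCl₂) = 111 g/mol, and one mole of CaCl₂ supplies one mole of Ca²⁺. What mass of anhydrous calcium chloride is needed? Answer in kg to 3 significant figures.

(a) Volume: 914 m³ = 914,000 L.
(a) Chlorine deficit: 5.4 − 3.2 = 2.2 ppm = 2.2 mg/L as Cl₂.
(a) Cl₂ equivalent needed: 2.2 mg/L × 914,000 L = 2,011,000 mg = 2011 g.
(a) Product at 11.9% available chlorine: 2011 / 0.119 = 16,900 g.
(a) Volume at density 1.21 g/mL: 16,900 g ÷ 1.21 g/mL = 13,960 mL.

(b) Hardness to add: (238 − 186) = 52 mg/L as CaCO₃ × 838,000 L = 43,580 g as CaCO₃.
(b) Moles of Ca²⁺ (1 mol Ca²⁺ ≡ 1 mol CaCO₃): 43,580 / 100.1 g/mol = 435.3 mol.
(b) Mass of CaCl₂: 435.3 × 111 = 48,320 g.

(a) 14.0 L; (b) 48.3 kg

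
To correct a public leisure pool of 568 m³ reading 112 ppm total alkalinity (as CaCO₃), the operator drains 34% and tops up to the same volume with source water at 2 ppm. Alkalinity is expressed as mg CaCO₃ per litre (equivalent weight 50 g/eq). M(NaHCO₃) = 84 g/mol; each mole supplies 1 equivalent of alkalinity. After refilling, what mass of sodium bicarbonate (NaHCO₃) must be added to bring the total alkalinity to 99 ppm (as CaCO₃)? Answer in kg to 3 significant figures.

23.3 kg

Volume: 568 m³ = 568,000 L.
After draining 34% and refilling: 112 × 0.66 + 2 × 0.34 = 74.6 ppm.
Deficit to target: 99 − 74.6 = 24.4 mg/L.
As CaCO₃: 24.4 mg/L × 568,000 L = 13,860 g; ÷ 50 g/eq ÷ 1 = 277.2 mol NaHCO₃.
Mass: 277.2 × 84 = 23,280 g.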